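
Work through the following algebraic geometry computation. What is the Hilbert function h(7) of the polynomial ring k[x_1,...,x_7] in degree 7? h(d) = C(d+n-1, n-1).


The Hilbert function for the polynomial ring in 7 variables is:
h(d) = C(d+n-1, n-1)
h(7) = C(7+7-1, 7-1) = C(13, 6)
= 13! / (6! * 7!)
= 1716

1716


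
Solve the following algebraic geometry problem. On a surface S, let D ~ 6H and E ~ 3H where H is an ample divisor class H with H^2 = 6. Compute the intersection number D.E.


Using bilinearity of the intersection pairing on a surface S:
(aH).(bH) = ab * (H.H)
We have H^2 = 6.
D.E = (6H).(3H) = 6*3*6
= 18*6
= 108

108


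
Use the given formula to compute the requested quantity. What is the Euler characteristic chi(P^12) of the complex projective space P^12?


The complex projective space P^12 has one cell in each even real dimension 0, 2, ..., 24.
The cohomology groups are H^{2k}(P^12) = Z for k = 0,...,12, and 0 otherwise.
Euler characteristic = sum of Betti numbers = 1 per even-dimensional cohomology group.
chi(P^12) = 12 + 1 = 13

13


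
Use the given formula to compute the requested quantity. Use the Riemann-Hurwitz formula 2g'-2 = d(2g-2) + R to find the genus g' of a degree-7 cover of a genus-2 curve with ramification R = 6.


Riemann-Hurwitz formula: 2g' - 2 = d(2g - 2) + R
Given: d = 7, g = 2, R = 6
2g' - 2 = 7*(2*2 - 2) + 6
2g' - 2 = 7*2 + 6
2g' - 2 = 14 + 6 = 20
2g' = 22
g' = 11

11


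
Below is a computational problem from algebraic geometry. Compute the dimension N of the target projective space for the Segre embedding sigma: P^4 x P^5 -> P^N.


The Segre embedding maps P^m x P^n into P^N via
all products of coordinates from each factor.
N = (m+1)(n+1) - 1
N = (4+1)(5+1) - 1
N = 5*6 - 1
N = 30 - 1 = 29

29


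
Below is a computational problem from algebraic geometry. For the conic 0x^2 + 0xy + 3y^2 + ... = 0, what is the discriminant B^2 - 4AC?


The discriminant of a conic Ax^2 + Bxy + Cy^2 + ... = 0 is B^2 - 4AC.
B^2 = 0^2 = 0
4AC = 4*0*3 = 0
Discriminant = 0 + 0 = 0

0


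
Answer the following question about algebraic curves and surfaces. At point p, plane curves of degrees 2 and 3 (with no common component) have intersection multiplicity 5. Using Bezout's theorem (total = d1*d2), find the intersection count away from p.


By Bezout's theorem, the total intersection number is d1 * d2.
Total = 2 * 3 = 6
Intersection multiplicity at p = 5
Remaining intersections = 6 - 5 = 1

1


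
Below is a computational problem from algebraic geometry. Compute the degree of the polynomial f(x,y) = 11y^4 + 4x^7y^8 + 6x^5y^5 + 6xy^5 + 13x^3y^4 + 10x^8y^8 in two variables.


Examine each term for its total degree (sum of exponents).
  Term '11y^4' has total degree 0+4 = 4.
  Term '4x^7y^8' has total degree 7+8 = 15.
  Term '6x^5y^5' has total degree 5+5 = 10.
  Term '6xy^5' has total degree 1+5 = 6.
  Term '13x^3y^4' has total degree 3+4 = 7.
  Term '10x^8y^8' has total degree 8+8 = 16.
The maximum total degree among all terms is 16.

16


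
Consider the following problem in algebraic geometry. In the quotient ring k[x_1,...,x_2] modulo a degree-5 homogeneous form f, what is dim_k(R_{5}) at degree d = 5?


For R = k[x_1,...,x_n]/(f) with f homogeneous of degree e:
The Hilbert series is (1 - t^e)/(1 - t)^n.
So h(d) = C(d+n-1, n-1) - C(d-e+n-1, n-1) for d >= e.
With n=2, e=5, d=5:
C(5+2-1, 2-1) = C(6, 1) = 6
C(5-5+2-1, 2-1) = C(1, 1) = 1
h(5) = 6 - 1 = 5

5


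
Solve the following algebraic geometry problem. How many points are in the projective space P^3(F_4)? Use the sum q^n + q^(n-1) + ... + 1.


P^3(F_4) has (q^(n+1) - 1)/(q - 1) points.
= 4^3 + 4^2 + 4^1 + 4^0
= 64 + 16 + 4 + 1
= 85

85


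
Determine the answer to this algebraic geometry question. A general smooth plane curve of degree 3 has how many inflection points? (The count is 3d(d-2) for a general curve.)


For a general smooth plane curve C of degree d, the inflection points are
the intersection of C with its Hessian curve, which has degree 3(d-2).
By Bezout, the total intersection number is d * 3(d-2) = 3 * 3 = 9.
For a general curve every flex is ordinary, so each contributes
multiplicity 1 to C·Hess(C), and the number of distinct inflection
points is 3d(d-2).
Inflection points = 3*3*(3-2) = 3*3*1 = 9

9


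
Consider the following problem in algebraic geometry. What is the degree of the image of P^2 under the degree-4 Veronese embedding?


The Veronese variety v_4(P^2) has degree d^r.
d^r = 4^2 = 16

16


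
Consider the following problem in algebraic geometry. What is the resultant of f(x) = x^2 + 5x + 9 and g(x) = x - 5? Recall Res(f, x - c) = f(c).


For Res(f, x - c), we evaluate f at x = c.
f(5) = 5^2 + 5*5 + 9
= 25 + 25 + 9
= 50 + 9 = 59
Res(f, g) = 59

59


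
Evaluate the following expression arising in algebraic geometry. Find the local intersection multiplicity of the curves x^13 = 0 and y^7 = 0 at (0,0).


The intersection multiplicity of V(x^a) and V(y^b) at the origin is:
I(O; V(x^13), V(y^7)) = dim_k(k[x,y]/(x^13, y^7))
A basis for k[x,y]/(x^13, y^7) is the set of monomials x^i * y^j
where 0 <= i < 13 and 0 <= j < 7.
The number of such monomials is 13 * 7 = 91

91


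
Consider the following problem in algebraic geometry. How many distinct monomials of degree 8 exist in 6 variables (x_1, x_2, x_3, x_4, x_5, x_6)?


The number of degree-8 monomials in 6 variables is C(d+n-1, n-1).
= C(8+6-1, 6-1) = C(13, 5)
= 1287

1287


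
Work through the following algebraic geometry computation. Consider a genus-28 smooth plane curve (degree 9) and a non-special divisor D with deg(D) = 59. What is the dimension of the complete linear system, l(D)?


First, compute the genus of a smooth plane curve of degree 9:
g = (d-1)(d-2)/2 = (9-1)(9-2)/2 = 28
For a non-special divisor D (i.e., h^1(D) = 0), Riemann-Roch gives:
l(D) = deg(D) - g + 1
Since deg(D) = 59 >= 2g - 1 = 55, D is non-special.
l(D) = 59 - 28 + 1 = 32

32


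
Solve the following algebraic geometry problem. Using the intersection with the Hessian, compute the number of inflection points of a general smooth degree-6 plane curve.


For a general smooth plane curve C of degree d, the inflection points are
the intersection of C with its Hessian curve, which has degree 3(d-2).
By Bezout, the total intersection number is d * 3(d-2) = 6 * 12 = 72.
For a general curve every flex is ordinary, so each contributes
multiplicity 1 to C·Hess(C), and the number of distinct inflection
points is 3d(d-2).
Inflection points = 3*6*(6-2) = 3*6*4 = 72

72


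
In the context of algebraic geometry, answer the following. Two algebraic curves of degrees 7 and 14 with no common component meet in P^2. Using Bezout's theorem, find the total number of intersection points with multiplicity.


Bezout's theorem states the intersection count equals the product of degrees.
Intersection count = 7 * 14 = 98

98


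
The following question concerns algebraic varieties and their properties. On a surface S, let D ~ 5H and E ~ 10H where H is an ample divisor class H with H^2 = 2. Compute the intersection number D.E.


Using bilinearity of the intersection pairing on a surface S:
(aH).(bH) = ab * (H.H)
We have H^2 = 2.
D.E = (5H).(10H) = 5*10*2
= 50*2
= 100

100


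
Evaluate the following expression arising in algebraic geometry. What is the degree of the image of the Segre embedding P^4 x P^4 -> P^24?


The degree of the Segre variety P^4 x P^4 is C(m+n, m).
= C(8, 4)
= 70

70


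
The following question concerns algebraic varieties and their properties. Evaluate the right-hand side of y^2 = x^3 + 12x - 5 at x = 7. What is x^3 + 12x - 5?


Compute x^3 + 12x - 5 at x = 7:
x^3 = 7^3 = 343
12*x = 12*7 = 84
Sum: 343 + 84 - 5 = 422

422


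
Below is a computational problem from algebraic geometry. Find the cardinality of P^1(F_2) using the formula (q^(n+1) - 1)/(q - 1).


P^1(F_2) has (q^(n+1) - 1)/(q - 1) points.
= 2^1 + 2^0
= 2 + 1
= 3

3


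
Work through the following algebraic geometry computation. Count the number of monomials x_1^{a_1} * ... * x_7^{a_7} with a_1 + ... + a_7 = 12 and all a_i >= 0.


The number of degree-12 monomials in 7 variables is C(d+n-1, n-1).
= C(12+7-1, 7-1) = C(18, 6)
= 18564

18564


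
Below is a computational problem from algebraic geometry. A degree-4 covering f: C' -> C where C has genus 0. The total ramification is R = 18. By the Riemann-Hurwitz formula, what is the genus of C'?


Riemann-Hurwitz formula: 2g' - 2 = d(2g - 2) + R
Given: d = 4, g = 0, R = 18
2g' - 2 = 4*(2*0 - 2) + 18
2g' - 2 = 4*(-2) + 18
2g' - 2 = -8 + 18 = 10
2g' = 12
g' = 6

6


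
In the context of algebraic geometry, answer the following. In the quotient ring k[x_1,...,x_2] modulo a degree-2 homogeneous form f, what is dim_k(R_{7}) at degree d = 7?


For R = k[x_1,...,x_n]/(f) with f homogeneous of degree e:
The Hilbert series is (1 - t^e)/(1 - t)^n.
So h(d) = C(d+n-1, n-1) - C(d-e+n-1, n-1) for d >= e.
With n=2, e=2, d=7:
C(7+2-1, 2-1) = C(8, 1) = 8
C(7-2+2-1, 2-1) = C(6, 1) = 6
h(7) = 8 - 6 = 2

2


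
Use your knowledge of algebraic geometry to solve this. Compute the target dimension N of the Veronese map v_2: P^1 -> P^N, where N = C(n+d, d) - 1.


The Veronese embedding v_d: P^n -> P^N maps each point to all
degree-d monomials in n+1 homogeneous coordinates.
N = C(n+d, d) - 1
N = C(1+2, 2) - 1
N = C(3, 2) - 1
C(3, 2) = 3
N = 3 - 1 = 2

2


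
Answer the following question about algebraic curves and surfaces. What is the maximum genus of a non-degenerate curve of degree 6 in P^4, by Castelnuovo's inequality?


Castelnuovo's bound: write d - 1 = m(r-1) + epsilon with 0 <= epsilon < r-1.
d - 1 = 6 - 1 = 5
r - 1 = 4 - 1 = 3
5 = 1*3 + 2, so m = 1, epsilon = 2
pi(d, r) = m(m-1)(r-1)/2 + m*epsilon
= 1*0*3/2 + 1*2
= 0/2 + 2
= 0 + 2 = 2

2


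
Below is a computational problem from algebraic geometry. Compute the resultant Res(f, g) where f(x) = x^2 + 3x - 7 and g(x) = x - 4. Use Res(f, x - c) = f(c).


For Res(f, x - c), we evaluate f at x = c.
f(4) = 4^2 + 3*4 - 7
= 16 + 12 - 7
= 28 - 7 = 21
Res(f, g) = 21

21


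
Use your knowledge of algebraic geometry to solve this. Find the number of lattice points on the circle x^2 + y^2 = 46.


Systematically check integer values of x where x^2 <= 46.
For each valid x, check if 46 - x^2 is a perfect square.
Total integer solutions found: 0

0


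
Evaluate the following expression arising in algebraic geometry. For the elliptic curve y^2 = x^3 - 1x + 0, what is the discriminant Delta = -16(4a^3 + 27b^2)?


Compute each component:
4a^3 = 4*(-1)^3 = 4*(-1) = -4
27b^2 = 27*0^2 = 27*0 = 0
4a^3 + 27b^2 = -4 + 0 = -4
Delta = -16*(-4) = 64

64


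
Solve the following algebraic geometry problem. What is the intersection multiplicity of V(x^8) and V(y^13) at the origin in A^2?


The intersection multiplicity of V(x^a) and V(y^b) at the origin is:
I(O; V(x^8), V(y^13)) = dim_k(k[x,y]/(x^8, y^13))
A basis for k[x,y]/(x^8, y^13) is the set of monomials x^i * y^j
where 0 <= i < 8 and 0 <= j < 13.
The number of such monomials is 8 * 13 = 104

104


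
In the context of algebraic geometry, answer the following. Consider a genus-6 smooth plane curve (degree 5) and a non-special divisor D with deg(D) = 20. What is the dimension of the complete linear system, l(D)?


First, compute the genus of a smooth plane curve of degree 5:
g = (d-1)(d-2)/2 = (5-1)(5-2)/2 = 6
For a non-special divisor D (i.e., h^1(D) = 0), Riemann-Roch gives:
l(D) = deg(D) - g + 1
Since deg(D) = 20 >= 2g - 1 = 11, D is non-special.
l(D) = 20 - 6 + 1 = 15

15


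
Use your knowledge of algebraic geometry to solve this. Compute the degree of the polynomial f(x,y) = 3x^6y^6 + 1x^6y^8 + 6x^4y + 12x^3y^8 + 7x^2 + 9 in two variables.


Examine each term for its total degree (sum of exponents).
  Term '3x^6y^6' has total degree 6+6 = 12.
  Term '1x^6y^8' has total degree 6+8 = 14.
  Term '6x^4y' has total degree 4+1 = 5.
  Term '12x^3y^8' has total degree 3+8 = 11.
  Term '7x^2' has total degree 2+0 = 2.
  Term '9' has total degree 0+0 = 0.
The maximum total degree among all terms is 14.

14


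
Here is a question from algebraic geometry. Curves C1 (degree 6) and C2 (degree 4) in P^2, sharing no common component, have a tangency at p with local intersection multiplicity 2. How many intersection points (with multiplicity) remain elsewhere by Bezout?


By Bezout's theorem, the total intersection number is d1 * d2.
Total = 6 * 4 = 24
Intersection multiplicity at p = 2
Remaining intersections = 24 - 2 = 22

22


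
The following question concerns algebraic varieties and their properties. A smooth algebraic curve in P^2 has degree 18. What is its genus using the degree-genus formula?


Using the genus formula for smooth plane curves:
g = (d-1)(d-2)/2
g = (18-1)(18-2)/2
g = 17*16/2
g = 272/2 = 136

136


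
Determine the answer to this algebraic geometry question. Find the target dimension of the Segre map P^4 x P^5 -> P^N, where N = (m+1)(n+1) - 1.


The Segre embedding maps P^m x P^n into P^N via
all products of coordinates from each factor.
N = (m+1)(n+1) - 1
N = (4+1)(5+1) - 1
N = 5*6 - 1
N = 30 - 1 = 29

29


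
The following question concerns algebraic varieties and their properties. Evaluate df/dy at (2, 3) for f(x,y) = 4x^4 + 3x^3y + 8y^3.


df/dy = 3*x^3 + 3*8*y^2
At (2,3): 3*2^3 + 3*8*3^2
= 24 + 216
= 240

240


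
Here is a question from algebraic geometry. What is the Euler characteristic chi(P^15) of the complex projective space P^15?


The complex projective space P^15 has one cell in each even real dimension 0, 2, ..., 30.
The cohomology groups are H^{2k}(P^15) = Z for k = 0,...,15, and 0 otherwise.
Euler characteristic = sum of Betti numbers = 1 per even-dimensional cohomology group.
chi(P^15) = 15 + 1 = 16

16


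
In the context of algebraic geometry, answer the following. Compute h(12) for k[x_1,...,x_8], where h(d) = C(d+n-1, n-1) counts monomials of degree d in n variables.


The Hilbert function for the polynomial ring in 8 variables is:
h(d) = C(d+n-1, n-1)
h(12) = C(12+8-1, 8-1) = C(19, 7)
= 19! / (7! * 12!)
= 50388

50388


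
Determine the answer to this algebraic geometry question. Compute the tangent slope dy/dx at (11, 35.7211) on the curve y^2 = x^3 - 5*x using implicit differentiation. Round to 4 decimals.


Using implicit differentiation of y^2 = x^3 - 5*x:
2y * dy/dx = 3x^2 - 5
dy/dx = (3x^2 - 5)/(2y)
Numerator: 3*11^2 - 5 = 358
Denominator: 2*35.7211 = 71.4422
dy/dx = 358/71.4422 = 5.0110

5.0110


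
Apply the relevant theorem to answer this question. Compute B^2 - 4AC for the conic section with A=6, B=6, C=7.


The discriminant of a conic Ax^2 + Bxy + Cy^2 + ... = 0 is B^2 - 4AC.
B^2 = 6^2 = 36
4AC = 4*6*7 = 168
Discriminant = 36 - 168 = -132

-132


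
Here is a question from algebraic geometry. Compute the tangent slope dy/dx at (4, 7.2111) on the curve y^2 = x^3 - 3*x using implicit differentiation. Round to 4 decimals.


Using implicit differentiation of y^2 = x^3 - 3*x:
2y * dy/dx = 3x^2 - 3
dy/dx = (3x^2 - 3)/(2y)
Numerator: 3*4^2 - 3 = 45
Denominator: 2*7.2111 = 14.4222
dy/dx = 45/14.4222 = 3.1202

3.1202


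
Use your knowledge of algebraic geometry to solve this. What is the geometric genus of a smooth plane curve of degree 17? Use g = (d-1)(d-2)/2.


Using the genus formula for smooth plane curves:
g = (d-1)(d-2)/2
g = (17-1)(17-2)/2
g = 16*15/2
g = 240/2 = 120

120


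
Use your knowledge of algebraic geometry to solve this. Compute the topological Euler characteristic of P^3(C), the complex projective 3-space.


The complex projective space P^3 has one cell in each even real dimension 0, 2, ..., 6.
The cohomology groups are H^{2k}(P^3) = Z for k = 0,...,3, and 0 otherwise.
Euler characteristic = sum of Betti numbers = 1 per even-dimensional cohomology group.
chi(P^3) = 3 + 1 = 4

4


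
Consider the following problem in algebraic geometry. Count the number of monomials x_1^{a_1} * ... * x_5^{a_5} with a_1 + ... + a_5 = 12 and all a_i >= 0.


The number of degree-12 monomials in 5 variables is C(d+n-1, n-1).
= C(12+5-1, 5-1) = C(16, 4)
= 1820

1820


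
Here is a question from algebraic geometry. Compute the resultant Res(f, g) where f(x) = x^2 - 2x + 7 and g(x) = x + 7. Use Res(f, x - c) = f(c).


For Res(f, x - c), we evaluate f at x = c.
f(-7) = (-7)^2 - 2*(-7) + 7
= 49 + 14 + 7
= 63 + 7 = 70
Res(f, g) = 70

70


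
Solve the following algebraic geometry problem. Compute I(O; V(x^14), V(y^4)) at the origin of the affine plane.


The intersection multiplicity of V(x^a) and V(y^b) at the origin is:
I(O; V(x^14), V(y^4)) = dim_k(k[x,y]/(x^14, y^4))
A basis for k[x,y]/(x^14, y^4) is the set of monomials x^i * y^j
where 0 <= i < 14 and 0 <= j < 4.
The number of such monomials is 14 * 4 = 56

56


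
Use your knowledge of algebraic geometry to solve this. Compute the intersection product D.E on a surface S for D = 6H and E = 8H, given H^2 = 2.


Using bilinearity of the intersection pairing on a surface S:
(aH).(bH) = ab * (H.H)
We have H^2 = 2.
D.E = (6H).(8H) = 6*8*2
= 48*2
= 96

96


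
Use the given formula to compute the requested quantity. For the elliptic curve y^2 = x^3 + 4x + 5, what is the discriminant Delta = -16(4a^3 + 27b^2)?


Compute each component:
4a^3 = 4*4^3 = 4*64 = 256
27b^2 = 27*5^2 = 27*25 = 675
4a^3 + 27b^2 = 256 + 675 = 931
Delta = -16*931 = -14896

-14896


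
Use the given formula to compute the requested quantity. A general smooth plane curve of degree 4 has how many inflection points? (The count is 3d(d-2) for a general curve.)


For a general smooth plane curve C of degree d, the inflection points are
the intersection of C with its Hessian curve, which has degree 3(d-2).
By Bezout, the total intersection number is d * 3(d-2) = 4 * 6 = 24.
For a general curve every flex is ordinary, so each contributes
multiplicity 1 to C·Hess(C), and the number of distinct inflection
points is 3d(d-2).
Inflection points = 3*4*(4-2) = 3*4*2 = 24

24


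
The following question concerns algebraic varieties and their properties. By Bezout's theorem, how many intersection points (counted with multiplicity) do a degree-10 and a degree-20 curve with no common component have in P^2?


Bezout's theorem states the intersection count equals the product of degrees.
Intersection count = 10 * 20 = 200

200


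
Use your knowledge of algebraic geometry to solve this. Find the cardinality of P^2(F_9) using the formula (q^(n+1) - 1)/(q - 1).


P^2(F_9) has (q^(n+1) - 1)/(q - 1) points.
= 9^2 + 9^1 + 9^0
= 81 + 9 + 1
= 91

91


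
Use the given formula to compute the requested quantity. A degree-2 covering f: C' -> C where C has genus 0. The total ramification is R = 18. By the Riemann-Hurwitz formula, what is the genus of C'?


Riemann-Hurwitz formula: 2g' - 2 = d(2g - 2) + R
Given: d = 2, g = 0, R = 18
2g' - 2 = 2*(2*0 - 2) + 18
2g' - 2 = 2*(-2) + 18
2g' - 2 = -4 + 18 = 14
2g' = 16
g' = 8

8


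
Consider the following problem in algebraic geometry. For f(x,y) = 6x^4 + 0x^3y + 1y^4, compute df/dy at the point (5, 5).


df/dy = 0*x^3 + 4*1*y^3
At (5,5): 0*5^3 + 4*1*5^3
= 0 + 500
= 500

500


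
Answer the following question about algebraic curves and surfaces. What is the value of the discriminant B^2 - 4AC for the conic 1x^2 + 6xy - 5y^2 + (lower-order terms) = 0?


The discriminant of a conic Ax^2 + Bxy + Cy^2 + ... = 0 is B^2 - 4AC.
B^2 = 6^2 = 36
4AC = 4*1*(-5) = -20
Discriminant = 36 + 20 = 56

56


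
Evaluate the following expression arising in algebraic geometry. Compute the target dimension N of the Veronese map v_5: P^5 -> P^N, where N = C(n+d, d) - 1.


The Veronese embedding v_d: P^n -> P^N maps each point to all
degree-d monomials in n+1 homogeneous coordinates.
N = C(n+d, d) - 1
N = C(5+5, 5) - 1
N = C(10, 5) - 1
C(10, 5) = 252
N = 252 - 1 = 251

251


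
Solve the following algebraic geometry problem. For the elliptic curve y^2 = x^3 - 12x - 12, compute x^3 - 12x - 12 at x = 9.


Compute x^3 - 12x - 12 at x = 9:
x^3 = 9^3 = 729
(-12)*x = (-12)*9 = -108
Sum: 729 - 108 - 12 = 609

609


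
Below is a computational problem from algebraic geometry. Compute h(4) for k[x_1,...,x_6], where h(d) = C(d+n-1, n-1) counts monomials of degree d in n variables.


The Hilbert function for the polynomial ring in 6 variables is:
h(d) = C(d+n-1, n-1)
h(4) = C(4+6-1, 6-1) = C(9, 5)
= 9! / (5! * 4!)
= 126

126


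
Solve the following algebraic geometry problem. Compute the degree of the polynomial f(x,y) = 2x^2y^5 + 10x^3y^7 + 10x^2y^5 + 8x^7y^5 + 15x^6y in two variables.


Examine each term for its total degree (sum of exponents).
  Term '2x^2y^5' has total degree 2+5 = 7.
  Term '10x^3y^7' has total degree 3+7 = 10.
  Term '10x^2y^5' has total degree 2+5 = 7.
  Term '8x^7y^5' has total degree 7+5 = 12.
  Term '15x^6y' has total degree 6+1 = 7.
The maximum total degree among all terms is 12.

12


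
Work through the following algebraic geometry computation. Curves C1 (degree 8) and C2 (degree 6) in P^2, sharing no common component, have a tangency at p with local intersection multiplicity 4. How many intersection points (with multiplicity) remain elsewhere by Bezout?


By Bezout's theorem, the total intersection number is d1 * d2.
Total = 8 * 6 = 48
Intersection multiplicity at p = 4
Remaining intersections = 48 - 4 = 44

44


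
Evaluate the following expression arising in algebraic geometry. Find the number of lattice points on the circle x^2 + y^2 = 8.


Systematically check integer values of x where x^2 <= 8.
For each valid x, check if 8 - x^2 is a perfect square.
x=2: 8 - 4 = 4, sqrt = 2 (valid)
Total integer solutions found: 4

4


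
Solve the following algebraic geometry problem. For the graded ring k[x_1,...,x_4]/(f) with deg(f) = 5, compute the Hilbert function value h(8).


For R = k[x_1,...,x_n]/(f) with f homogeneous of degree e:
The Hilbert series is (1 - t^e)/(1 - t)^n.
So h(d) = C(d+n-1, n-1) - C(d-e+n-1, n-1) for d >= e.
With n=4, e=5, d=8:
C(8+4-1, 4-1) = C(11, 3) = 165
C(8-5+4-1, 4-1) = C(6, 3) = 20
h(8) = 165 - 20 = 145

145


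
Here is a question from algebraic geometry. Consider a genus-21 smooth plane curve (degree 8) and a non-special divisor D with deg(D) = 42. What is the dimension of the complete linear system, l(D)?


First, compute the genus of a smooth plane curve of degree 8:
g = (d-1)(d-2)/2 = (8-1)(8-2)/2 = 21
For a non-special divisor D (i.e., h^1(D) = 0), Riemann-Roch gives:
l(D) = deg(D) - g + 1
Since deg(D) = 42 >= 2g - 1 = 41, D is non-special.
l(D) = 42 - 21 + 1 = 22

22


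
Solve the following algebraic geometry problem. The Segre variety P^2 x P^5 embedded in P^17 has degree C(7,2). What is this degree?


The degree of the Segre variety P^2 x P^5 is C(m+n, m).
= C(7, 2)
= 21

21


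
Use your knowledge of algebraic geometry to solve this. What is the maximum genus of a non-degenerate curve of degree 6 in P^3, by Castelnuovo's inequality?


Castelnuovo's bound: write d - 1 = m(r-1) + epsilon with 0 <= epsilon < r-1.
d - 1 = 6 - 1 = 5
r - 1 = 3 - 1 = 2
5 = 2*2 + 1, so m = 2, epsilon = 1
pi(d, r) = m(m-1)(r-1)/2 + m*epsilon
= 2*1*2/2 + 2*1
= 4/2 + 2
= 2 + 2 = 4

4


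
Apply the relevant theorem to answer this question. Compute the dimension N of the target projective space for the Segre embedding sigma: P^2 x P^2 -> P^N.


The Segre embedding maps P^m x P^n into P^N via
all products of coordinates from each factor.
N = (m+1)(n+1) - 1
N = (2+1)(2+1) - 1
N = 3*3 - 1
N = 9 - 1 = 8

8


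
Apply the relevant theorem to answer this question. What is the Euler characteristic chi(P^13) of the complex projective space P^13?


The complex projective space P^13 has one cell in each even real dimension 0, 2, ..., 26.
The cohomology groups are H^{2k}(P^13) = Z for k = 0,...,13, and 0 otherwise.
Euler characteristic = sum of Betti numbers = 1 per even-dimensional cohomology group.
chi(P^13) = 13 + 1 = 14

14


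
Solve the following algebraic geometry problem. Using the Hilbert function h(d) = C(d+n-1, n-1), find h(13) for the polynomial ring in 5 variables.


The Hilbert function for the polynomial ring in 5 variables is:
h(d) = C(d+n-1, n-1)
h(13) = C(13+5-1, 5-1) = C(17, 4)
= 17! / (4! * 13!)
= 2380

2380


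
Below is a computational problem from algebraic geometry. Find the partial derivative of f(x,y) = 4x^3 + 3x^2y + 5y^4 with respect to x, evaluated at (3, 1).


df/dx = 3*4*x^2 + 2*3*x^1*y
At (3,1): 3*4*3^2 + 2*3*3^1*1
= 108 + 18
= 126

126


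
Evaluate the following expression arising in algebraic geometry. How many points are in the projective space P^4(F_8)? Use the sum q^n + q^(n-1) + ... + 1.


P^4(F_8) has (q^(n+1) - 1)/(q - 1) points.
= 8^4 + 8^3 + 8^2 + 8^1 + 8^0
= 4096 + 512 + 64 + 8 + 1
= 4681

4681


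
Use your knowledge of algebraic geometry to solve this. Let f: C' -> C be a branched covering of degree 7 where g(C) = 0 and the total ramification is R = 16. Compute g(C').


Riemann-Hurwitz formula: 2g' - 2 = d(2g - 2) + R
Given: d = 7, g = 0, R = 16
2g' - 2 = 7*(2*0 - 2) + 16
2g' - 2 = 7*(-2) + 16
2g' - 2 = -14 + 16 = 2
2g' = 4
g' = 2

2


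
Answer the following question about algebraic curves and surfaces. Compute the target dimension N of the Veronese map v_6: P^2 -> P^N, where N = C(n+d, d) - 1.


The Veronese embedding v_d: P^n -> P^N maps each point to all
degree-d monomials in n+1 homogeneous coordinates.
N = C(n+d, d) - 1
N = C(2+6, 6) - 1
N = C(8, 6) - 1
C(8, 6) = 28
N = 28 - 1 = 27

27


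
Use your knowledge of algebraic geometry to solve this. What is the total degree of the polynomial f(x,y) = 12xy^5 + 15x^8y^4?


Examine each term for its total degree (sum of exponents).
  Term '12xy^5' has total degree 1+5 = 6.
  Term '15x^8y^4' has total degree 8+4 = 12.
The maximum total degree among all terms is 12.

12


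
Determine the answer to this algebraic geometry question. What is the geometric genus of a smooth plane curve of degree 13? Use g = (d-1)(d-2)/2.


Using the genus formula for smooth plane curves:
g = (d-1)(d-2)/2
g = (13-1)(13-2)/2
g = 12*11/2
g = 132/2 = 66

66


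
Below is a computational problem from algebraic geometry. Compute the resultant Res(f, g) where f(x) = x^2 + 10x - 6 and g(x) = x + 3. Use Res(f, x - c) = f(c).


For Res(f, x - c), we evaluate f at x = c.
f(-3) = (-3)^2 + 10*(-3) - 6
= 9 - 30 - 6
= -21 - 6 = -27
Res(f, g) = -27

-27


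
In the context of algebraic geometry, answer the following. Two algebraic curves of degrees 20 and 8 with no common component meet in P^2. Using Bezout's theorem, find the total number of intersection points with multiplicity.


Bezout's theorem states the intersection count equals the product of degrees.
Intersection count = 20 * 8 = 160

160


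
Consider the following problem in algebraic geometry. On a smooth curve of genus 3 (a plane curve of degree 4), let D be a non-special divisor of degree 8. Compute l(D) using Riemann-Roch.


First, compute the genus of a smooth plane curve of degree 4:
g = (d-1)(d-2)/2 = (4-1)(4-2)/2 = 3
For a non-special divisor D (i.e., h^1(D) = 0), Riemann-Roch gives:
l(D) = deg(D) - g + 1
Since deg(D) = 8 >= 2g - 1 = 5, D is non-special.
l(D) = 8 - 3 + 1 = 6

6


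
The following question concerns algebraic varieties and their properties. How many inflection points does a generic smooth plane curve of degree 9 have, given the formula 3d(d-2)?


For a general smooth plane curve C of degree d, the inflection points are
the intersection of C with its Hessian curve, which has degree 3(d-2).
By Bezout, the total intersection number is d * 3(d-2) = 9 * 21 = 189.
For a general curve every flex is ordinary, so each contributes
multiplicity 1 to C·Hess(C), and the number of distinct inflection
points is 3d(d-2).
Inflection points = 3*9*(9-2) = 3*9*7 = 189

189


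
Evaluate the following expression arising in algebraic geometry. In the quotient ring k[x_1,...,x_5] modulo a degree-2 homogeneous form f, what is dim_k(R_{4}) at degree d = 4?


For R = k[x_1,...,x_n]/(f) with f homogeneous of degree e:
The Hilbert series is (1 - t^e)/(1 - t)^n.
So h(d) = C(d+n-1, n-1) - C(d-e+n-1, n-1) for d >= e.
With n=5, e=2, d=4:
C(4+5-1, 5-1) = C(8, 4) = 70
C(4-2+5-1, 5-1) = C(6, 4) = 15
h(4) = 70 - 15 = 55

55


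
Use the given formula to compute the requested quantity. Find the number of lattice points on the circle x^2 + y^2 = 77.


Systematically check integer values of x where x^2 <= 77.
For each valid x, check if 77 - x^2 is a perfect square.
Total integer solutions found: 0

0


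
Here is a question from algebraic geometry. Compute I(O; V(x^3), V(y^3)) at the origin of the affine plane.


The intersection multiplicity of V(x^a) and V(y^b) at the origin is:
I(O; V(x^3), V(y^3)) = dim_k(k[x,y]/(x^3, y^3))
A basis for k[x,y]/(x^3, y^3) is the set of monomials x^i * y^j
where 0 <= i < 3 and 0 <= j < 3.
The number of such monomials is 3 * 3 = 9

9


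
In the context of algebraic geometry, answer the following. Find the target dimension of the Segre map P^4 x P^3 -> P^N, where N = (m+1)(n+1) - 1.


The Segre embedding maps P^m x P^n into P^N via
all products of coordinates from each factor.
N = (m+1)(n+1) - 1
N = (4+1)(3+1) - 1
N = 5*4 - 1
N = 20 - 1 = 19

19


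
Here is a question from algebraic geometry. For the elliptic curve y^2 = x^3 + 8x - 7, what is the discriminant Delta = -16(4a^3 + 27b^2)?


Compute each component:
4a^3 = 4*8^3 = 4*512 = 2048
27b^2 = 27*(-7)^2 = 27*49 = 1323
4a^3 + 27b^2 = 2048 + 1323 = 3371
Delta = -16*3371 = -53936

-53936


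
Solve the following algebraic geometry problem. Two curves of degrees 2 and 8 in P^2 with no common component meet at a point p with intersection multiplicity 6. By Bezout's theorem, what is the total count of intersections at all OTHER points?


By Bezout's theorem, the total intersection number is d1 * d2.
Total = 2 * 8 = 16
Intersection multiplicity at p = 6
Remaining intersections = 16 - 6 = 10

10


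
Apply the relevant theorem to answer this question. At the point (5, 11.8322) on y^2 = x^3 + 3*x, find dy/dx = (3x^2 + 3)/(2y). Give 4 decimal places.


Using implicit differentiation of y^2 = x^3 + 3*x:
2y * dy/dx = 3x^2 + 3
dy/dx = (3x^2 + 3)/(2y)
Numerator: 3*5^2 + 3 = 78
Denominator: 2*11.8322 = 23.6644
dy/dx = 78/23.6644 = 3.2961

3.2961


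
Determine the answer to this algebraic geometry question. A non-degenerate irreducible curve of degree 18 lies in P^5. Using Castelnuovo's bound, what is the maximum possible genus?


Castelnuovo's bound: write d - 1 = m(r-1) + epsilon with 0 <= epsilon < r-1.
d - 1 = 18 - 1 = 17
r - 1 = 5 - 1 = 4
17 = 4*4 + 1, so m = 4, epsilon = 1
pi(d, r) = m(m-1)(r-1)/2 + m*epsilon
= 4*3*4/2 + 4*1
= 48/2 + 4
= 24 + 4 = 28

28


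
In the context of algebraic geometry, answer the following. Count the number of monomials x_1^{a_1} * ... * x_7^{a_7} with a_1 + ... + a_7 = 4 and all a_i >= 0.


The number of degree-4 monomials in 7 variables is C(d+n-1, n-1).
= C(4+7-1, 7-1) = C(10, 6)
= 210

210


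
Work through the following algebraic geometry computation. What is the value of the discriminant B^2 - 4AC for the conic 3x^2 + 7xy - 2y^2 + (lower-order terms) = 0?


The discriminant of a conic Ax^2 + Bxy + Cy^2 + ... = 0 is B^2 - 4AC.
B^2 = 7^2 = 49
4AC = 4*3*(-2) = -24
Discriminant = 49 + 24 = 73

73


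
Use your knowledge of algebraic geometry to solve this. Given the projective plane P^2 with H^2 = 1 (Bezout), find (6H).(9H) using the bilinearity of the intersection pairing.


Using bilinearity of the intersection pairing on the projective plane P^2:
(aH).(bH) = ab * (H.H)
We have H^2 = 1 (Bezout).
D.E = (6H).(9H) = 6*9*1
= 54*1
= 54

54


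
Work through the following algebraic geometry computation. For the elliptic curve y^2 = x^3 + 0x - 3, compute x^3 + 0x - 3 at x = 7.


Compute x^3 + 0x - 3 at x = 7:
x^3 = 7^3 = 343
0*x = 0*7 = 0
Sum: 343 + 0 - 3 = 340

340


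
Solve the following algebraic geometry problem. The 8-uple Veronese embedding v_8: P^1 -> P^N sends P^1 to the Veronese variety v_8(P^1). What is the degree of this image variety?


The Veronese variety v_8(P^1) has degree d^r.
d^r = 8^1 = 8

8


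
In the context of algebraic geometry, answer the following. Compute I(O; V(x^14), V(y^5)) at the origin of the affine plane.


The intersection multiplicity of V(x^a) and V(y^b) at the origin is:
I(O; V(x^14), V(y^5)) = dim_k(k[x,y]/(x^14, y^5))
A basis for k[x,y]/(x^14, y^5) is the set of monomials x^i * y^j
where 0 <= i < 14 and 0 <= j < 5.
The number of such monomials is 14 * 5 = 70

70


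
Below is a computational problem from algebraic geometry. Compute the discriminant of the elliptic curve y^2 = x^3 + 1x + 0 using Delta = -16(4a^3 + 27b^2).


Compute each component:
4a^3 = 4*1^3 = 4*1 = 4
27b^2 = 27*0^2 = 27*0 = 0
4a^3 + 27b^2 = 4 + 0 = 4
Delta = -16*4 = -64

-64


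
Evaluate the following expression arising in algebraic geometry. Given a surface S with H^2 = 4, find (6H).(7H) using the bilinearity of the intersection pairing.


Using bilinearity of the intersection pairing on a surface S:
(aH).(bH) = ab * (H.H)
We have H^2 = 4.
D.E = (6H).(7H) = 6*7*4
= 42*4
= 168

168


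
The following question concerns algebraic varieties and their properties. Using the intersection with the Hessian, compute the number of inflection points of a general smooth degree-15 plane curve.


For a general smooth plane curve C of degree d, the inflection points are
the intersection of C with its Hessian curve, which has degree 3(d-2).
By Bezout, the total intersection number is d * 3(d-2) = 15 * 39 = 585.
For a general curve every flex is ordinary, so each contributes
multiplicity 1 to C·Hess(C), and the number of distinct inflection
points is 3d(d-2).
Inflection points = 3*15*(15-2) = 3*15*13 = 585

585


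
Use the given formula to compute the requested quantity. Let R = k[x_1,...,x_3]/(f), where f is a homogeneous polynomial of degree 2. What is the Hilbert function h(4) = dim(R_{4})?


For R = k[x_1,...,x_n]/(f) with f homogeneous of degree e:
The Hilbert series is (1 - t^e)/(1 - t)^n.
So h(d) = C(d+n-1, n-1) - C(d-e+n-1, n-1) for d >= e.
With n=3, e=2, d=4:
C(4+3-1, 3-1) = C(6, 2) = 15
C(4-2+3-1, 3-1) = C(4, 2) = 6
h(4) = 15 - 6 = 9

9


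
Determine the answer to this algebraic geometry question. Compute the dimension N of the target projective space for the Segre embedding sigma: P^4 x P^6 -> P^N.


The Segre embedding maps P^m x P^n into P^N via
all products of coordinates from each factor.
N = (m+1)(n+1) - 1
N = (4+1)(6+1) - 1
N = 5*7 - 1
N = 35 - 1 = 34

34


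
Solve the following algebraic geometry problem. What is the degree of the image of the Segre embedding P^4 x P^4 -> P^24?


The degree of the Segre variety P^4 x P^4 is C(m+n, m).
= C(8, 4)
= 70

70


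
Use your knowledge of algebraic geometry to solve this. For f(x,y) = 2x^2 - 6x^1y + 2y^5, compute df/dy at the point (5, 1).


df/dy = (-6)*x^1 + 5*2*y^4
At (5,1): (-6)*5^1 + 5*2*1^4
= -30 + 10
= -20

-20


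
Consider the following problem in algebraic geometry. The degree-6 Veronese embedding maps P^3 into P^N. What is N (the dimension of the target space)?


The Veronese embedding v_d: P^n -> P^N maps each point to all
degree-d monomials in n+1 homogeneous coordinates.
N = C(n+d, d) - 1
N = C(3+6, 6) - 1
N = C(9, 6) - 1
C(9, 6) = 84
N = 84 - 1 = 83

83


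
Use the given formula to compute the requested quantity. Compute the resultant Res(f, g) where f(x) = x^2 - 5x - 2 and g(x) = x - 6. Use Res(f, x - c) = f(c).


For Res(f, x - c), we evaluate f at x = c.
f(6) = 6^2 - 5*6 - 2
= 36 - 30 - 2
= 6 - 2 = 4
Res(f, g) = 4

4


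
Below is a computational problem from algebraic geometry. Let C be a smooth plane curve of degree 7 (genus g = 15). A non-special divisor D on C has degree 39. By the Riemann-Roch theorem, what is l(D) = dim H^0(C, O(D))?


First, compute the genus of a smooth plane curve of degree 7:
g = (d-1)(d-2)/2 = (7-1)(7-2)/2 = 15
For a non-special divisor D (i.e., h^1(D) = 0), Riemann-Roch gives:
l(D) = deg(D) - g + 1
Since deg(D) = 39 >= 2g - 1 = 29, D is non-special.
l(D) = 39 - 15 + 1 = 25

25


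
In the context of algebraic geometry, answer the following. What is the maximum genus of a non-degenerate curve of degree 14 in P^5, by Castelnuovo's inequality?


Castelnuovo's bound: write d - 1 = m(r-1) + epsilon with 0 <= epsilon < r-1.
d - 1 = 14 - 1 = 13
r - 1 = 5 - 1 = 4
13 = 3*4 + 1, so m = 3, epsilon = 1
pi(d, r) = m(m-1)(r-1)/2 + m*epsilon
= 3*2*4/2 + 3*1
= 24/2 + 3
= 12 + 3 = 15

15


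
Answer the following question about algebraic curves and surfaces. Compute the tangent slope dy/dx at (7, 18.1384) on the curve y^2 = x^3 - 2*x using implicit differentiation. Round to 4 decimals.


Using implicit differentiation of y^2 = x^3 - 2*x:
2y * dy/dx = 3x^2 - 2
dy/dx = (3x^2 - 2)/(2y)
Numerator: 3*7^2 - 2 = 145
Denominator: 2*18.1384 = 36.2768
dy/dx = 145/36.2768 = 3.9970

3.9970


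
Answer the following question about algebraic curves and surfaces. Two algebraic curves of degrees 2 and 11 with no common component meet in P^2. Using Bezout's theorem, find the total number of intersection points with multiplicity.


Bezout's theorem states the intersection count equals the product of degrees.
Intersection count = 2 * 11 = 22

22


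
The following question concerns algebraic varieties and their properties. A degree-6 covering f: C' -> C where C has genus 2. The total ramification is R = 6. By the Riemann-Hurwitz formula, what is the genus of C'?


Riemann-Hurwitz formula: 2g' - 2 = d(2g - 2) + R
Given: d = 6, g = 2, R = 6
2g' - 2 = 6*(2*2 - 2) + 6
2g' - 2 = 6*2 + 6
2g' - 2 = 12 + 6 = 18
2g' = 20
g' = 10

10


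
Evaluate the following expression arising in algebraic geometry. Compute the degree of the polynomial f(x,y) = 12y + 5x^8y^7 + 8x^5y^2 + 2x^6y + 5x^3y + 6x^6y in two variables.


Examine each term for its total degree (sum of exponents).
  Term '12y' has total degree 0+1 = 1.
  Term '5x^8y^7' has total degree 8+7 = 15.
  Term '8x^5y^2' has total degree 5+2 = 7.
  Term '2x^6y' has total degree 6+1 = 7.
  Term '5x^3y' has total degree 3+1 = 4.
  Term '6x^6y' has total degree 6+1 = 7.
The maximum total degree among all terms is 15.

15


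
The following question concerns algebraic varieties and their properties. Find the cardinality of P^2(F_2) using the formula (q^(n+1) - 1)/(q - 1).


P^2(F_2) has (q^(n+1) - 1)/(q - 1) points.
= 2^2 + 2^1 + 2^0
= 4 + 2 + 1
= 7

7


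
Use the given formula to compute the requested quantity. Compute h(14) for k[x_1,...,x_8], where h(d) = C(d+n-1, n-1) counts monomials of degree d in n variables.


The Hilbert function for the polynomial ring in 8 variables is:
h(d) = C(d+n-1, n-1)
h(14) = C(14+8-1, 8-1) = C(21, 7)
= 21! / (7! * 14!)
= 116280

116280


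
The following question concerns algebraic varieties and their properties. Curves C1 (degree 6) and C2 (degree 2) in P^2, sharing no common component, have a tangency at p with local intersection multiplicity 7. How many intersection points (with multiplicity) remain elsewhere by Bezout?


By Bezout's theorem, the total intersection number is d1 * d2.
Total = 6 * 2 = 12
Intersection multiplicity at p = 7
Remaining intersections = 12 - 7 = 5

5


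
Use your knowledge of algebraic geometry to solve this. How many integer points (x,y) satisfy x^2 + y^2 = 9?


Systematically check integer values of x where x^2 <= 9.
For each valid x, check if 9 - x^2 is a perfect square.
x=0: 9 - 0 = 9, sqrt = 3 (valid)
x=3: 9 - 9 = 0, sqrt = 0 (valid)
Total integer solutions found: 4

4


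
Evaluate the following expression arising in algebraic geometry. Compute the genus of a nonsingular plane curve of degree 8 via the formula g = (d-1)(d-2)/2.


Using the genus formula for smooth plane curves:
g = (d-1)(d-2)/2
g = (8-1)(8-2)/2
g = 7*6/2
g = 42/2 = 21

21
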